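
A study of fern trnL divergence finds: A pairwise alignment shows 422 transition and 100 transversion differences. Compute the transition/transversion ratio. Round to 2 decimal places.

R = 422/100 = 4.22.

4.22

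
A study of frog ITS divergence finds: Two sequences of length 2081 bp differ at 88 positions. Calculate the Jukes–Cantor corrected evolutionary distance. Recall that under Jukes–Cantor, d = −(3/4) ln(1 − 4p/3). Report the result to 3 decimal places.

p = 88/2081 ≈ 0.042287.
d = −(3/4) ln(1 − 4p/3) = −0.75 ln(1 − 0.056383) = −0.75 ln(0.943617)
  = −0.75 × (-0.058035) = 0.043526 substitutions/site.

0.044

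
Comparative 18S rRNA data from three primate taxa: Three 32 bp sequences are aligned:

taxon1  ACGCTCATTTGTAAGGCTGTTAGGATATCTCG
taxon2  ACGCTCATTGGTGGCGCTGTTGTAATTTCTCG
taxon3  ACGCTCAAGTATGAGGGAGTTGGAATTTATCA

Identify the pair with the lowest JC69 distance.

taxon1 and taxon2

taxon1–taxon2: 8/32 differ, p = 0.250, d = 0.304.
taxon1–taxon3: 11/32 differ, p = 0.344, d = 0.460.
taxon2–taxon3: 11/32 differ, p = 0.344, d = 0.460.
The smallest distance is between taxon1 and taxon2.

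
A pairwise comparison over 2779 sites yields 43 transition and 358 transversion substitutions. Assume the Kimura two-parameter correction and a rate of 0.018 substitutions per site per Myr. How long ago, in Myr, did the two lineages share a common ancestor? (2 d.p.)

4.49

P = 43/2779 ≈ 0.015473 and Q = 358/2779 ≈ 0.128823.
Under the Kimura two-parameter model, d = −½ ln(1 − 2P − Q) − ¼ ln(1 − 2Q).
1 − 2P − Q = 0.840231, giving −½ ln(0.840231) = 0.087039.
1 − 2Q = 0.742354, giving −¼ ln(0.742354) = 0.074482.
d = 0.087039 + 0.074482 = 0.161521.
Under a molecular clock d = 2μt, so t = d/(2μ) = 0.161521 / (2 × 0.018) = 4.49 Myr.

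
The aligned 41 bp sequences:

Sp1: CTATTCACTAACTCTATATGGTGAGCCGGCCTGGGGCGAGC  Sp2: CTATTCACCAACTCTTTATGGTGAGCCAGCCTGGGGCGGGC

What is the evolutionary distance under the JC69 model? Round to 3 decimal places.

The sequences differ at 4 of 41 sites (9, 16, 28, 39), so p = 4/41 ≈ 0.097561.
d = −(3/4) ln(1 − 4p/3) = −0.75 ln(1 − 0.130081) = −0.75 ln(0.869919)
  = −0.75 × (-0.139355) = 0.104516 substitutions/site.

0.105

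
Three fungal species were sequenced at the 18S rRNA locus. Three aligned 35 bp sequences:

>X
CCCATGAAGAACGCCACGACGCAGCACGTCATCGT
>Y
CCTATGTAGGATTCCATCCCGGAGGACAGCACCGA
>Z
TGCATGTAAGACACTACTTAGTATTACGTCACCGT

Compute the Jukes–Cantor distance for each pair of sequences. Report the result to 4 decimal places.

d(X,Y) = 0.5716, d(X,Z) = 0.5716, d(Y,Z) = 0.7823

X–Y: 14/35 sites differ → p = 0.4, d = −0.75 ln(1 − 0.533333) = 0.571605 ≈ 0.5716.
X–Z: 14/35 sites differ → p = 0.4, d = −0.75 ln(1 − 0.533333) = 0.571605 ≈ 0.5716.
Y–Z: 17/35 sites differ → p ≈ 0.485714, d = −0.75 ln(1 − 0.647619) = 0.782282 ≈ 0.7823.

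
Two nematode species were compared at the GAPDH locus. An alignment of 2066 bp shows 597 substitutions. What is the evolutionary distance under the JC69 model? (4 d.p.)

0.3649

p = 597/2066 ≈ 0.288964.
d = −(3/4) ln(1 − 4p/3) = −0.75 ln(1 − 0.385285) = −0.75 ln(0.614715)
  = −0.75 × (-0.486597) = 0.364948 substitutions/site.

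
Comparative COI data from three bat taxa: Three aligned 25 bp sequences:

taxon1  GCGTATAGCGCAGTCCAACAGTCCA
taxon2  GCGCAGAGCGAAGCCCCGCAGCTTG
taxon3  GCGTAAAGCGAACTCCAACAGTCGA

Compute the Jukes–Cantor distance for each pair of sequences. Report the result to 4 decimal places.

d(taxon1,taxon2) = 0.5716, d(taxon1,taxon3) = 0.1800, d(taxon2,taxon3) = 0.5716

taxon1–taxon2: 10/25 sites differ → p = 0.4, d = −0.75 ln(1 − 0.533333) = 0.571605 ≈ 0.5716.
taxon1–taxon3: 4/25 sites differ → p = 0.16, d = −0.75 ln(1 − 0.213333) = 0.179963 ≈ 0.1800.
taxon2–taxon3: 10/25 sites differ → p = 0.4, d = −0.75 ln(1 − 0.533333) = 0.571605 ≈ 0.5716.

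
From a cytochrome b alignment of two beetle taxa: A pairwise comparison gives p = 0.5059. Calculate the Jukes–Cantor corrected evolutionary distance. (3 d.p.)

d = −(3/4) ln(1 − 4p/3) = −0.75 ln(1 − 0.674533) = −0.75 ln(0.325467)
  = −0.75 × (-1.122494) = 0.841871 substitutions/site.

0.842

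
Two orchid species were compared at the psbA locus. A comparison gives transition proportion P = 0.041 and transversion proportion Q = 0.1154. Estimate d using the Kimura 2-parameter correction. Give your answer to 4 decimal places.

Under the Kimura two-parameter model, d = −½ ln(1 − 2P − Q) − ¼ ln(1 − 2Q).
1 − 2P − Q = 0.8026, giving −½ ln(0.8026) = 0.109949.
1 − 2Q = 0.7692, giving −¼ ln(0.7692) = 0.065601.
d = 0.109949 + 0.065601 = 0.175550.

0.1756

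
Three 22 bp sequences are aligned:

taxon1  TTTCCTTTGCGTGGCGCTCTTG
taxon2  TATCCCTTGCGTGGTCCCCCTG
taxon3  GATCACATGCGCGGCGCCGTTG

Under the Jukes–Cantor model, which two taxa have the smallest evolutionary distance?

taxon1–taxon2: 6/22 differ, p = 0.273, d = 0.339.
taxon1–taxon3: 8/22 differ, p = 0.364, d = 0.497.
taxon2–taxon3: 8/22 differ, p = 0.364, d = 0.497.
The smallest distance is between taxon1 and taxon2.

taxon1 and taxon2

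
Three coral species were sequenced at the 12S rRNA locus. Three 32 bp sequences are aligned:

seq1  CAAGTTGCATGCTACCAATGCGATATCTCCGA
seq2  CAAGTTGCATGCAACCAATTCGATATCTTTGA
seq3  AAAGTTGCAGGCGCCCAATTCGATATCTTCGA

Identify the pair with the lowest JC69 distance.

seq1 and seq2

seq1–seq2: 4/32 differ, p = 0.125, d = 0.137.
seq1–seq3: 6/32 differ, p = 0.188, d = 0.216.
seq2–seq3: 5/32 differ, p = 0.156, d = 0.175.
The smallest distance is between seq1 and seq2.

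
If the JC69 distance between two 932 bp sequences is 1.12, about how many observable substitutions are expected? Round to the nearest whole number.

542

Invert JC69: p = (3/4)(1 − e^(−4d/3)) = 0.75 × (1 − e^(-1.493333)) = 0.75 × (1 − 0.224623) = 0.581533.
Expected differing sites = pL ≈ 0.581533 × 932 = 541.988756 ≈ 542.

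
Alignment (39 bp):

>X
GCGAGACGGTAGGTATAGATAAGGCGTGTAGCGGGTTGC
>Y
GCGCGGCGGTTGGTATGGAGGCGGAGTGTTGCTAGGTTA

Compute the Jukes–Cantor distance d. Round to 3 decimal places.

The sequences differ at 14 of 39 sites, so p = 14/39 ≈ 0.358974.
d = −(3/4) ln(1 − 4p/3) = −0.75 ln(1 − 0.478632) = −0.75 ln(0.521368)
  = −0.75 × (-0.651299) = 0.488474 substitutions/site.

0.488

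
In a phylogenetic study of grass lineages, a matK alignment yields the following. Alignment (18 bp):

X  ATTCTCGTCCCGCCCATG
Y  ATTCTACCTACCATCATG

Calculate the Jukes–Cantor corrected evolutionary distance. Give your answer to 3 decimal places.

The sequences differ at 8 of 18 sites (6, 7, 8, 9, 10, 12, 13, 14), so p = 8/18 ≈ 0.444444.
d = −(3/4) ln(1 − 4p/3) = −0.75 ln(1 − 0.592592) = −0.75 ln(0.407408)
  = −0.75 × (-0.897940) = 0.673455 substitutions/site.

0.673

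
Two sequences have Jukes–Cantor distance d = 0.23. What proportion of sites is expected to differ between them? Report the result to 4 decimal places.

0.1981

p = (3/4)(1 − e^(−4d/3)) = 0.75 × (1 − e^(-0.306667)) = 0.75 × (1 − 0.735896) = 0.198078.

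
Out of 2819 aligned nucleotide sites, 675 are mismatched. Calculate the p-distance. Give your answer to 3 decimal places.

0.239

p = 675/2819 = 0.239446… ≈ 0.239 (to 3 d.p.).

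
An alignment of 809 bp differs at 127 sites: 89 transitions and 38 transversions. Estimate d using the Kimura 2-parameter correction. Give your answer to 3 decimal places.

0.180

P = 89/809 ≈ 0.110012 and Q = 38/809 ≈ 0.046972.
Under the Kimura two-parameter model, d = −½ ln(1 − 2P − Q) − ¼ ln(1 − 2Q).
1 − 2P − Q = 0.733004, giving −½ ln(0.733004) = 0.155302.
1 − 2Q = 0.906056, giving −¼ ln(0.906056) = 0.024664.
d = 0.155302 + 0.024664 = 0.179966.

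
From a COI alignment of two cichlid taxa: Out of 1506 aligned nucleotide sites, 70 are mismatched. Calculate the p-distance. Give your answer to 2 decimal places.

0.05

p = 70/1506 = 0.046480… ≈ 0.05 (to 2 d.p.).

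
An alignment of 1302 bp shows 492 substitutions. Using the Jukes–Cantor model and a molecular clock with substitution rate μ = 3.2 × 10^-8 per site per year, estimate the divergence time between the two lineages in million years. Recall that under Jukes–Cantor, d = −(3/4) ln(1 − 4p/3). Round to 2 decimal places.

8.21

p = 492/1302 ≈ 0.37788.
d = −(3/4) ln(1 − 4p/3) = −0.75 ln(1 − 0.50384) = −0.75 ln(0.49616)
  = −0.75 × (-0.700857) = 0.525643 substitutions/site.
Under a molecular clock d = 2μt, so t = d/(2μ) = 0.525643 / (2 × 3.2 × 10^-8) = 8.21 million years.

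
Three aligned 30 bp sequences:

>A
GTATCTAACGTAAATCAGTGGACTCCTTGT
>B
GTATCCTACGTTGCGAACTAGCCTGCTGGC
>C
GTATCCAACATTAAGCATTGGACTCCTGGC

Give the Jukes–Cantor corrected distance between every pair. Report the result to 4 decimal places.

d(A,B) = 0.6467, d(A,C) = 0.2795, d(B,C) = 0.3831

A–B: 13/30 sites differ → p ≈ 0.433333, d = −0.75 ln(1 − 0.577777) = 0.646666 ≈ 0.6467.
A–C: 7/30 sites differ → p ≈ 0.233333, d = −0.75 ln(1 − 0.311111) = 0.279506 ≈ 0.2795.
B–C: 9/30 sites differ → p = 0.3, d = −0.75 ln(1 − 0.4) = 0.383119 ≈ 0.3831.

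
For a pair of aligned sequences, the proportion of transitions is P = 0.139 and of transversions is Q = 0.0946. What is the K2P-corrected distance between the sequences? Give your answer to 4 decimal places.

0.2855

Under the Kimura two-parameter model, d = −½ ln(1 − 2P − Q) − ¼ ln(1 − 2Q).
1 − 2P − Q = 0.6274, giving −½ ln(0.6274) = 0.233085.
1 − 2Q = 0.8108, giving −¼ ln(0.8108) = 0.052433.
d = 0.233085 + 0.052433 = 0.285518.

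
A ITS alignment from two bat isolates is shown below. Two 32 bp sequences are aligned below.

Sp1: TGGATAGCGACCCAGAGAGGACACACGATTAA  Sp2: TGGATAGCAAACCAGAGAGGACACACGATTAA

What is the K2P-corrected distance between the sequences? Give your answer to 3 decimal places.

0.065

Of 32 sites, 1 differences are transitions and 1 are transversions, so P = 1/32 = 0.03125 and Q = 1/32 = 0.03125.
Under the Kimura two-parameter model, d = −½ ln(1 − 2P − Q) − ¼ ln(1 − 2Q).
1 − 2P − Q = 0.90625, giving −½ ln(0.90625) = 0.049220.
1 − 2Q = 0.9375, giving −¼ ln(0.9375) = 0.016135.
d = 0.049220 + 0.016135 = 0.065355.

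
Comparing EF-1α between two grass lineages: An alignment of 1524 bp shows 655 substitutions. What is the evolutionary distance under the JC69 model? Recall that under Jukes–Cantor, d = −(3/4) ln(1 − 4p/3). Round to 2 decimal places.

0.64

p = 655/1524 ≈ 0.42979.
d = −(3/4) ln(1 − 4p/3) = −0.75 ln(1 − 0.573053) = −0.75 ln(0.426947)
  = −0.75 × (-0.851095) = 0.638321 substitutions/site.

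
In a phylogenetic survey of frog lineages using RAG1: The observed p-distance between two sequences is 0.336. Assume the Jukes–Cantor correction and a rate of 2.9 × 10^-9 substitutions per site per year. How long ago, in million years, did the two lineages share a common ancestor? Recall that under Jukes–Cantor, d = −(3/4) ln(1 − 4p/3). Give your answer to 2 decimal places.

76.84

d = −(3/4) ln(1 − 4p/3) = −0.75 ln(1 − 0.448) = −0.75 ln(0.552)
  = −0.75 × (-0.594207) = 0.445655 substitutions/site.
Under a molecular clock d = 2μt, so t = d/(2μ) = 0.445655 / (2 × 2.9 × 10^-9) = 76.84 million years.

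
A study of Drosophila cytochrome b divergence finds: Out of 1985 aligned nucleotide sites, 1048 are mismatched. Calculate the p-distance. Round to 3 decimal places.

p = 1048/1985 = 0.527959… ≈ 0.528 (to 3 d.p.).

0.528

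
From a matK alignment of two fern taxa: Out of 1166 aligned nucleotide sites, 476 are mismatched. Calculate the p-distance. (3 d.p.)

p = 476/1166 = 0.408233… ≈ 0.408 (to 3 d.p.).

0.408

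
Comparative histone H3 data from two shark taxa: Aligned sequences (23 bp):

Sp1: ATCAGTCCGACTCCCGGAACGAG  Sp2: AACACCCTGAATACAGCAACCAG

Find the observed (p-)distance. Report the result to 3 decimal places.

0.391

The sequences differ at 9 of 23 positions (sites 2, 5, 6, 8, 11, 13, 15, 17, 21).
p = 9/23 = 0.391304… ≈ 0.391 (to 3 d.p.).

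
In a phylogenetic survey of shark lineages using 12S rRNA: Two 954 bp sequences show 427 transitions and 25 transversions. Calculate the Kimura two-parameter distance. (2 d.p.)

1.29

P = 427/954 ≈ 0.447589 and Q = 25/954 ≈ 0.026205.
Under the Kimura two-parameter model, d = −½ ln(1 − 2P − Q) − ¼ ln(1 − 2Q).
1 − 2P − Q = 0.078617, giving −½ ln(0.078617) = 1.271584.
1 − 2Q = 0.94759, giving −¼ ln(0.94759) = 0.013458.
d = 1.271584 + 0.013458 = 1.285042.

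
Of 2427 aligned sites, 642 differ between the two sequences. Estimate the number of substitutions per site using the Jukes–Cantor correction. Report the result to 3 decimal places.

p = 642/2427 ≈ 0.264524.
d = −(3/4) ln(1 − 4p/3) = −0.75 ln(1 − 0.352699) = −0.75 ln(0.647301)
  = −0.75 × (-0.434944) = 0.326208 substitutions/site.

0.326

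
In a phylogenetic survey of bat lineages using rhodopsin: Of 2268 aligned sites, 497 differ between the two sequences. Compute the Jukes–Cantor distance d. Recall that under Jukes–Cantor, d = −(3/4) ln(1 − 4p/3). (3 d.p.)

p = 497/2268 ≈ 0.219136.
d = −(3/4) ln(1 − 4p/3) = −0.75 ln(1 − 0.292181) = −0.75 ln(0.707819)
  = −0.75 × (-0.345567) = 0.259175 substitutions/site.

0.259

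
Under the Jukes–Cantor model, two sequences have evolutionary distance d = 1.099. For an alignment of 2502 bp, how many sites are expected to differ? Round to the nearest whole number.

Invert JC69: p = (3/4)(1 − e^(−4d/3)) = 0.75 × (1 − e^(-1.465333)) = 0.75 × (1 − 0.231001) = 0.576749.
Expected differing sites = pL ≈ 0.576749 × 2502 = 1443.025998 ≈ 1443.

1443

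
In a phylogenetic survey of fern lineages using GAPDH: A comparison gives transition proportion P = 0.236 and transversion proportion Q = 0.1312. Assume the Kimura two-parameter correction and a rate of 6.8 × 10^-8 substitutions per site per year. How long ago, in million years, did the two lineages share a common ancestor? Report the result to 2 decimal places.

3.96

Under the Kimura two-parameter model, d = −½ ln(1 − 2P − Q) − ¼ ln(1 − 2Q).
1 − 2P − Q = 0.3968, giving −½ ln(0.3968) = 0.462161.
1 − 2Q = 0.7376, giving −¼ ln(0.7376) = 0.076088.
d = 0.462161 + 0.076088 = 0.538249.
Under a molecular clock d = 2μt, so t = d/(2μ) = 0.538249 / (2 × 6.8 × 10^-8) = 3.96 million years.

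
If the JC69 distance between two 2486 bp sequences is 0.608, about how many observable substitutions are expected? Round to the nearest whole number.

Invert JC69: p = (3/4)(1 − e^(−4d/3)) = 0.75 × (1 − e^(-0.810667)) = 0.75 × (1 − 0.444561) = 0.416579.
Expected differing sites = pL ≈ 0.416579 × 2486 = 1035.615394 ≈ 1036.

1036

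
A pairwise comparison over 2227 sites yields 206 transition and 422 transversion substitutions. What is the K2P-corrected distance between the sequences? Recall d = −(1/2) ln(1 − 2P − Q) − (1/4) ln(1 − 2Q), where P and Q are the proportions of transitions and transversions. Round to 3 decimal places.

0.354

P = 206/2227 ≈ 0.092501 and Q = 422/2227 ≈ 0.189493.
Under the Kimura two-parameter model, d = −½ ln(1 − 2P − Q) − ¼ ln(1 − 2Q).
1 − 2P − Q = 0.625505, giving −½ ln(0.625505) = 0.234598.
1 − 2Q = 0.621014, giving −¼ ln(0.621014) = 0.119100.
d = 0.234598 + 0.119100 = 0.353698.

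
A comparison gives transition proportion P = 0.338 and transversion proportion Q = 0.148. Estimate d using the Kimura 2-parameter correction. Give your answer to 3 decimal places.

0.956

Under the Kimura two-parameter model, d = −½ ln(1 − 2P − Q) − ¼ ln(1 − 2Q).
1 − 2P − Q = 0.176, giving −½ ln(0.176) = 0.868636.
1 − 2Q = 0.704, giving −¼ ln(0.704) = 0.087744.
d = 0.868636 + 0.087744 = 0.956380.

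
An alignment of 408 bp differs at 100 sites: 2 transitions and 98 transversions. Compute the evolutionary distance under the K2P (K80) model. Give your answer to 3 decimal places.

P = 2/408 ≈ 0.004902 and Q = 98/408 ≈ 0.240196.
Under the Kimura two-parameter model, d = −½ ln(1 − 2P − Q) − ¼ ln(1 − 2Q).
1 − 2P − Q = 0.75, giving −½ ln(0.75) = 0.143841.
1 − 2Q = 0.519608, giving −¼ ln(0.519608) = 0.163670.
d = 0.143841 + 0.163670 = 0.307511.

0.308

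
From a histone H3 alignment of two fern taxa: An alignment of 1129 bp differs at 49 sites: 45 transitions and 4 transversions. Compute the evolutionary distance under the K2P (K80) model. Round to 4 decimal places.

P = 45/1129 ≈ 0.039858 and Q = 4/1129 ≈ 0.003543.
Under the Kimura two-parameter model, d = −½ ln(1 − 2P − Q) − ¼ ln(1 − 2Q).
1 − 2P − Q = 0.916741, giving −½ ln(0.916741) = 0.043465.
1 − 2Q = 0.992914, giving −¼ ln(0.992914) = 0.001778.
d = 0.043465 + 0.001778 = 0.045243.

0.0452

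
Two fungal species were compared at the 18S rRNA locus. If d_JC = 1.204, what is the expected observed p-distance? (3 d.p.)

p = (3/4)(1 − e^(−4d/3)) = 0.75 × (1 − e^(-1.605333)) = 0.75 × (1 − 0.200823) = 0.599383.

0.599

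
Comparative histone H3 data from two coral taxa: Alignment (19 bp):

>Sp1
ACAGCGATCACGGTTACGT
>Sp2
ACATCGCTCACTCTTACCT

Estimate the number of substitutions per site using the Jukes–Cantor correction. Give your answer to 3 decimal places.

0.324

The sequences differ at 5 of 19 sites (4, 7, 12, 13, 18), so p = 5/19 ≈ 0.263158.
d = −(3/4) ln(1 − 4p/3) = −0.75 ln(1 − 0.350877) = −0.75 ln(0.649123)
  = −0.75 × (-0.432133) = 0.324100 substitutions/site.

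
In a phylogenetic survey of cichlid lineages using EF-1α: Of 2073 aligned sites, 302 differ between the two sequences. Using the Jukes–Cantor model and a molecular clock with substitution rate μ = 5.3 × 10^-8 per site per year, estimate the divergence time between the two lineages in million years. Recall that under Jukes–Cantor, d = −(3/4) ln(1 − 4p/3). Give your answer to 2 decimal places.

p = 302/2073 ≈ 0.145683.
d = −(3/4) ln(1 − 4p/3) = −0.75 ln(1 − 0.194244) = −0.75 ln(0.805756)
  = −0.75 × (-0.215974) = 0.161981 substitutions/site.
Under a molecular clock d = 2μt, so t = d/(2μ) = 0.161981 / (2 × 5.3 × 10^-8) = 1.53 million years.

1.53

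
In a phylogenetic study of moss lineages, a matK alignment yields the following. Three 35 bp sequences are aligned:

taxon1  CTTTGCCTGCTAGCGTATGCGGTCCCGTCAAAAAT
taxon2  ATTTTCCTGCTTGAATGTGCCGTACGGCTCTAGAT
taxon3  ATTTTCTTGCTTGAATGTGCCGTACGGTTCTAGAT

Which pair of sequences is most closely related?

taxon2 and taxon3

taxon1–taxon2: 14/35 differ, p = 0.400, d = 0.572.
taxon1–taxon3: 14/35 differ, p = 0.400, d = 0.572.
taxon2–taxon3: 2/35 differ, p = 0.057, d = 0.059.
The smallest distance is between taxon2 and taxon3.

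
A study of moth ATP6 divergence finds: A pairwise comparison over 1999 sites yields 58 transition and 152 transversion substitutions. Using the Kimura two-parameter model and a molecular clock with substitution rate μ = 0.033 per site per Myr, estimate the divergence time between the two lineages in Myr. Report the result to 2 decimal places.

1.72

P = 58/1999 ≈ 0.029015 and Q = 152/1999 ≈ 0.076038.
Under the Kimura two-parameter model, d = −½ ln(1 − 2P − Q) − ¼ ln(1 − 2Q).
1 − 2P − Q = 0.865932, giving −½ ln(0.865932) = 0.071974.
1 − 2Q = 0.847924, giving −¼ ln(0.847924) = 0.041241.
d = 0.071974 + 0.041241 = 0.113215.
Under a molecular clock d = 2μt, so t = d/(2μ) = 0.113215 / (2 × 0.033) = 1.72 Myr.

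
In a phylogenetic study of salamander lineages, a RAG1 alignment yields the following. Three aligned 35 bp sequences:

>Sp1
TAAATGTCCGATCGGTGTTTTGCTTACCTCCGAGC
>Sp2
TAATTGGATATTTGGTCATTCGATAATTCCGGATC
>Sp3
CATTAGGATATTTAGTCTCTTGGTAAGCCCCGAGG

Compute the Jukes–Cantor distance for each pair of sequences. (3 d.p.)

Sp1–Sp2: 17/35 sites differ → p ≈ 0.485714, d = −0.75 ln(1 − 0.647619) = 0.782282 ≈ 0.782.
Sp1–Sp3: 18/35 sites differ → p ≈ 0.514286, d = −0.75 ln(1 − 0.685715) = 0.868091 ≈ 0.868.
Sp2–Sp3: 13/35 sites differ → p ≈ 0.371429, d = −0.75 ln(1 − 0.495239) = 0.512753 ≈ 0.513.

d(Sp1,Sp2) = 0.782, d(Sp1,Sp3) = 0.868, d(Sp2,Sp3) = 0.513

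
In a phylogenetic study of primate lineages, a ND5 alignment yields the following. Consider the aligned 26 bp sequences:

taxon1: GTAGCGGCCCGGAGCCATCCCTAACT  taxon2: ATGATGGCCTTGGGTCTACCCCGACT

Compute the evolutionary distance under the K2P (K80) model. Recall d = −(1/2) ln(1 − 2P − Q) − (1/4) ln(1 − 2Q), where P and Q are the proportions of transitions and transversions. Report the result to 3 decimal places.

0.890

Of 26 sites, 9 differences are transitions and 3 are transversions, so P = 9/26 ≈ 0.346154 and Q = 3/26 ≈ 0.115385.
Under the Kimura two-parameter model, d = −½ ln(1 − 2P − Q) − ¼ ln(1 − 2Q).
1 − 2P − Q = 0.192307, giving −½ ln(0.192307) = 0.824331.
1 − 2Q = 0.76923, giving −¼ ln(0.76923) = 0.065591.
d = 0.824331 + 0.065591 = 0.889922.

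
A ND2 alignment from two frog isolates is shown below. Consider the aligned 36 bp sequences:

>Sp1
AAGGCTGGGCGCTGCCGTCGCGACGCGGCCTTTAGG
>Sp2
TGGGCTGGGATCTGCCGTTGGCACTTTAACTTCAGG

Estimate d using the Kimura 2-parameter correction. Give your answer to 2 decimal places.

Of 36 sites, 5 differences are transitions and 8 are transversions, so P = 5/36 ≈ 0.138889 and Q = 8/36 ≈ 0.222222.
Under the Kimura two-parameter model, d = −½ ln(1 − 2P − Q) − ¼ ln(1 − 2Q).
1 − 2P − Q = 0.5, giving −½ ln(0.5) = 0.346574.
1 − 2Q = 0.555556, giving −¼ ln(0.555556) = 0.146946.
d = 0.346574 + 0.146946 = 0.493520.

0.49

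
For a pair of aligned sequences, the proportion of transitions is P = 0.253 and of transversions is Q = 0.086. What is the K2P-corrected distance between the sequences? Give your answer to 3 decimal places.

Under the Kimura two-parameter model, d = −½ ln(1 − 2P − Q) − ¼ ln(1 − 2Q).
1 − 2P − Q = 0.408, giving −½ ln(0.408) = 0.448244.
1 − 2Q = 0.828, giving −¼ ln(0.828) = 0.047186.
d = 0.448244 + 0.047186 = 0.495430.

0.495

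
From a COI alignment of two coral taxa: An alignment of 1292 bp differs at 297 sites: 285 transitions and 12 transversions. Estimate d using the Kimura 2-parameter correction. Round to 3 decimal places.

P = 285/1292 ≈ 0.220588 and Q = 12/1292 ≈ 0.009288.
Under the Kimura two-parameter model, d = −½ ln(1 − 2P − Q) − ¼ ln(1 − 2Q).
1 − 2P − Q = 0.549536, giving −½ ln(0.549536) = 0.299340.
1 − 2Q = 0.981424, giving −¼ ln(0.981424) = 0.004688.
d = 0.299340 + 0.004688 = 0.304028.

0.304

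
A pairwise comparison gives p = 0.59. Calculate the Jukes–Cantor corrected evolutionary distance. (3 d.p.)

1.159

d = −(3/4) ln(1 − 4p/3) = −0.75 ln(1 − 0.786667) = −0.75 ln(0.213333)
  = −0.75 × (-1.544901) = 1.158676 substitutions/site.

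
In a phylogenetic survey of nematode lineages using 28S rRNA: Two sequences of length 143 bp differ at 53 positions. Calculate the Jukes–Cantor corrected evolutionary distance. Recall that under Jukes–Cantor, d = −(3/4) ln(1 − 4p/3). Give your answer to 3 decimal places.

p = 53/143 ≈ 0.370629.
d = −(3/4) ln(1 − 4p/3) = −0.75 ln(1 − 0.494172) = −0.75 ln(0.505828)
  = −0.75 × (-0.681559) = 0.511169 substitutions/site.

0.511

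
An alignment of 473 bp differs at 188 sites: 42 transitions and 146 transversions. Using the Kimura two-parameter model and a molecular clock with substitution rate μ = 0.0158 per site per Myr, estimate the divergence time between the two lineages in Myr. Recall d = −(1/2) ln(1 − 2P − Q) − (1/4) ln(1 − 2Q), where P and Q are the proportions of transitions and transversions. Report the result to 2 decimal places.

18.14

P = 42/473 ≈ 0.088795 and Q = 146/473 ≈ 0.308668.
Under the Kimura two-parameter model, d = −½ ln(1 − 2P − Q) − ¼ ln(1 − 2Q).
1 − 2P − Q = 0.513742, giving −½ ln(0.513742) = 0.333017.
1 − 2Q = 0.382664, giving −¼ ln(0.382664) = 0.240149.
d = 0.333017 + 0.240149 = 0.573166.
Under a molecular clock d = 2μt, so t = d/(2μ) = 0.573166 / (2 × 0.0158) = 18.14 Myr.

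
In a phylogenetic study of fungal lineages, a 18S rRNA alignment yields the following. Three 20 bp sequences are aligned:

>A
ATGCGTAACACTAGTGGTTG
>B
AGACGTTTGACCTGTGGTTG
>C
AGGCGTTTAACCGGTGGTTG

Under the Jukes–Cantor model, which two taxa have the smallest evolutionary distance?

B and C

A–B: 7/20 differ, p = 0.350, d = 0.471.
A–C: 6/20 differ, p = 0.300, d = 0.383.
B–C: 3/20 differ, p = 0.150, d = 0.167.
The smallest distance is between B and C.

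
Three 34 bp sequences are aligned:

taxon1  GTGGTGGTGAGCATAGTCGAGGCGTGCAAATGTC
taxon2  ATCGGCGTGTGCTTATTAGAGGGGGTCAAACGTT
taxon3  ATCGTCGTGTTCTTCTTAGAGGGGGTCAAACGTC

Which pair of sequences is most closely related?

taxon2 and taxon3

taxon1–taxon2: 13/34 differ, p = 0.382, d = 0.535.
taxon1–taxon3: 13/34 differ, p = 0.382, d = 0.535.
taxon2–taxon3: 4/34 differ, p = 0.118, d = 0.128.
The smallest distance is between taxon2 and taxon3.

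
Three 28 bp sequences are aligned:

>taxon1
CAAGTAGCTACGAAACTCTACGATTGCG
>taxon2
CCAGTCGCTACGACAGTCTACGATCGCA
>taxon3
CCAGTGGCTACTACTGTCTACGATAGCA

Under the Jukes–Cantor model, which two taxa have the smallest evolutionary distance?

taxon2 and taxon3

taxon1–taxon2: 6/28 differ, p = 0.214, d = 0.252.
taxon1–taxon3: 8/28 differ, p = 0.286, d = 0.360.
taxon2–taxon3: 4/28 differ, p = 0.143, d = 0.158.
The smallest distance is between taxon2 and taxon3.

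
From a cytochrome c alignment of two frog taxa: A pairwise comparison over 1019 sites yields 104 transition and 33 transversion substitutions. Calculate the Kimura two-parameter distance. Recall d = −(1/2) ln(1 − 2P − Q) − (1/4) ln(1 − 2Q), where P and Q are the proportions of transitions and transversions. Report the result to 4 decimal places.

0.1517

P = 104/1019 ≈ 0.102061 and Q = 33/1019 ≈ 0.032385.
Under the Kimura two-parameter model, d = −½ ln(1 − 2P − Q) − ¼ ln(1 − 2Q).
1 − 2P − Q = 0.763493, giving −½ ln(0.763493) = 0.134926.
1 − 2Q = 0.93523, giving −¼ ln(0.93523) = 0.016741.
d = 0.134926 + 0.016741 = 0.151667.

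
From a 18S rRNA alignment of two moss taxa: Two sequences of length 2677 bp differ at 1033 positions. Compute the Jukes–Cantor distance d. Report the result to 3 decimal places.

p = 1033/2677 ≈ 0.38588.
d = −(3/4) ln(1 − 4p/3) = −0.75 ln(1 − 0.514507) = −0.75 ln(0.485493)
  = −0.75 × (-0.722590) = 0.541943 substitutions/site.

0.542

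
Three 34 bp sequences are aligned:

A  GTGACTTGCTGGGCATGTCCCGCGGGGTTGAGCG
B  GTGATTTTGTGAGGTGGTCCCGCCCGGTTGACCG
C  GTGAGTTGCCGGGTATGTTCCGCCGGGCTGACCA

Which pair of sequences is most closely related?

A and C

A–B: 10/34 differ, p = 0.294, d = 0.373.
A–C: 8/34 differ, p = 0.235, d = 0.282.
B–C: 12/34 differ, p = 0.353, d = 0.477.
The smallest distance is between A and C.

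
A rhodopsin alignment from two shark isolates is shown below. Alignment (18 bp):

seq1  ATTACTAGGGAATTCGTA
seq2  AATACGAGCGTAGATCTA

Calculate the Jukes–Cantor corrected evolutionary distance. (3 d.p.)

0.673

The sequences differ at 8 of 18 sites (2, 6, 9, 11, 13, 14, 15, 16), so p = 8/18 ≈ 0.444444.
d = −(3/4) ln(1 − 4p/3) = −0.75 ln(1 − 0.592592) = −0.75 ln(0.407408)
  = −0.75 × (-0.897940) = 0.673455 substitutions/site.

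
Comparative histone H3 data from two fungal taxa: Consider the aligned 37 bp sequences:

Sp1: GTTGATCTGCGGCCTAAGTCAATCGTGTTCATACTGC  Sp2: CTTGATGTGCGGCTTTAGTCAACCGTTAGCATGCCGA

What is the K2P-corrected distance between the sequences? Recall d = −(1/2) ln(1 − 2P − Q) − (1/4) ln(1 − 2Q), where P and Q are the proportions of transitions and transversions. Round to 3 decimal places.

0.379

Of 37 sites, 4 differences are transitions and 7 are transversions, so P = 4/37 ≈ 0.108108 and Q = 7/37 ≈ 0.189189.
Under the Kimura two-parameter model, d = −½ ln(1 − 2P − Q) − ¼ ln(1 − 2Q).
1 − 2P − Q = 0.594595, giving −½ ln(0.594595) = 0.259937.
1 − 2Q = 0.621622, giving −¼ ln(0.621622) = 0.118856.
d = 0.259937 + 0.118856 = 0.378793.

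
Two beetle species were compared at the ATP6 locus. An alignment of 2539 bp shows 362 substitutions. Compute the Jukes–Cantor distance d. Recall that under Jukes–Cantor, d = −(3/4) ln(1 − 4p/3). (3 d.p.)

p = 362/2539 ≈ 0.142576.
d = −(3/4) ln(1 − 4p/3) = −0.75 ln(1 − 0.190101) = −0.75 ln(0.809899)
  = −0.75 × (-0.210846) = 0.158135 substitutions/site.

0.158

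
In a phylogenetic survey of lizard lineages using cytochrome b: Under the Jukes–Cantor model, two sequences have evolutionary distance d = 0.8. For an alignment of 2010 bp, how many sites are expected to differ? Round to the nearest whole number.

Invert JC69: p = (3/4)(1 − e^(−4d/3)) = 0.75 × (1 − e^(-1.066667)) = 0.75 × (1 − 0.344154) = 0.491885.
Expected differing sites = pL ≈ 0.491885 × 2010 = 988.68885 ≈ 989.

989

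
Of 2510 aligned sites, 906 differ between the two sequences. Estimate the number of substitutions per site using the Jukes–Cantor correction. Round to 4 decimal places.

p = 906/2510 ≈ 0.360956.
d = −(3/4) ln(1 − 4p/3) = −0.75 ln(1 − 0.481275) = −0.75 ln(0.518725)
  = −0.75 × (-0.656381) = 0.492286 substitutions/site.

0.4923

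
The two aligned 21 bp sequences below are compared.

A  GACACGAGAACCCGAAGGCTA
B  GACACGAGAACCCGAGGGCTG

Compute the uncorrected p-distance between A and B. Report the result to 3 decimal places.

0.095

The sequences differ at 2 of 21 positions (sites 16, 21).
p = 2/21 = 0.095238… ≈ 0.095 (to 3 d.p.).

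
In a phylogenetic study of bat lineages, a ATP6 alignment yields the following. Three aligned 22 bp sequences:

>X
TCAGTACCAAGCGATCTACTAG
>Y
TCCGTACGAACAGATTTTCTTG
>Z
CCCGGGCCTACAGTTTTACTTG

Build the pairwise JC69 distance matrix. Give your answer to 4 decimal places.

d(X,Y) = 0.4141, d(X,Z) = 0.6987, d(Y,Z) = 0.4141

X–Y: 7/22 sites differ → p ≈ 0.318182, d = −0.75 ln(1 − 0.424243) = 0.414052 ≈ 0.4141.
X–Z: 10/22 sites differ → p ≈ 0.454545, d = −0.75 ln(1 − 0.60606) = 0.698667 ≈ 0.6987.
Y–Z: 7/22 sites differ → p ≈ 0.318182, d = −0.75 ln(1 − 0.424243) = 0.414052 ≈ 0.4141.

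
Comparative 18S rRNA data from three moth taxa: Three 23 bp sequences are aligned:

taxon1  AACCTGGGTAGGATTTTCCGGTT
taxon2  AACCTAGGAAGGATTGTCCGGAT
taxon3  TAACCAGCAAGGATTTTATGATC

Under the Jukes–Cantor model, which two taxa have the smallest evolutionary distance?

taxon1 and taxon2

taxon1–taxon2: 4/23 differ, p = 0.174, d = 0.198.
taxon1–taxon3: 10/23 differ, p = 0.435, d = 0.650.
taxon2–taxon3: 10/23 differ, p = 0.435, d = 0.650.
The smallest distance is between taxon1 and taxon2.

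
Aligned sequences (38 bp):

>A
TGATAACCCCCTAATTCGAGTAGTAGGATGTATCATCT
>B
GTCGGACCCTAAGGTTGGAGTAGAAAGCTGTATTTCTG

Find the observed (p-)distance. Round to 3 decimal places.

The sequences differ at 19 of 38 positions.
p = 19/38 = 0.500.

0.500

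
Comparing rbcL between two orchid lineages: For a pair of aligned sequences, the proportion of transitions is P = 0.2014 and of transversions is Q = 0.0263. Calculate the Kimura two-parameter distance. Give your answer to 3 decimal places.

Under the Kimura two-parameter model, d = −½ ln(1 − 2P − Q) − ¼ ln(1 − 2Q).
1 − 2P − Q = 0.5709, giving −½ ln(0.5709) = 0.280271.
1 − 2Q = 0.9474, giving −¼ ln(0.9474) = 0.013508.
d = 0.280271 + 0.013508 = 0.293779.

0.294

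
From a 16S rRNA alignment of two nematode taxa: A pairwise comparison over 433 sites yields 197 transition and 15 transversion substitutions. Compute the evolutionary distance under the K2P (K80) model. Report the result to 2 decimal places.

1.46

P = 197/433 ≈ 0.454965 and Q = 15/433 ≈ 0.034642.
Under the Kimura two-parameter model, d = −½ ln(1 − 2P − Q) − ¼ ln(1 − 2Q).
1 − 2P − Q = 0.055428, giving −½ ln(0.055428) = 1.446335.
1 − 2Q = 0.930716, giving −¼ ln(0.930716) = 0.017950.
d = 1.446335 + 0.017950 = 1.464285.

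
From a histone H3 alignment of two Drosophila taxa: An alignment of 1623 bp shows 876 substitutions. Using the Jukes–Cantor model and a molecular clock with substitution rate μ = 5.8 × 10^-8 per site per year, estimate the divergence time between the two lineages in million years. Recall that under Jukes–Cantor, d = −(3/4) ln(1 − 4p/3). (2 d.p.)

p = 876/1623 ≈ 0.539741.
d = −(3/4) ln(1 − 4p/3) = −0.75 ln(1 − 0.719655) = −0.75 ln(0.280345)
  = −0.75 × (-1.271734) = 0.953801 substitutions/site.
Under a molecular clock d = 2μt, so t = d/(2μ) = 0.953801 / (2 × 5.8 × 10^-8) = 8.22 million years.

8.22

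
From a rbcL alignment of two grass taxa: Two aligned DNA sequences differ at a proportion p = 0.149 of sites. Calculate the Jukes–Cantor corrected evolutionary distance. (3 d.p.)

0.166

d = −(3/4) ln(1 − 4p/3) = −0.75 ln(1 − 0.198667) = −0.75 ln(0.801333)
  = −0.75 × (-0.221479) = 0.166109 substitutions/site.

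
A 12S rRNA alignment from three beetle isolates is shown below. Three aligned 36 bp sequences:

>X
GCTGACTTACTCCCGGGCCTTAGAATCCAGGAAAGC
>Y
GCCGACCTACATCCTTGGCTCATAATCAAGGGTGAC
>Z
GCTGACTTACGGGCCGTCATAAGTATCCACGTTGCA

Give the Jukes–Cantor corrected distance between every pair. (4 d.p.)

X–Y: 14/36 sites differ → p ≈ 0.388889, d = −0.75 ln(1 − 0.518519) = 0.548166 ≈ 0.5482.
X–Z: 14/36 sites differ → p ≈ 0.388889, d = −0.75 ln(1 − 0.518519) = 0.548166 ≈ 0.5482.
Y–Z: 18/36 sites differ → p = 0.5, d = −0.75 ln(1 − 0.666667) = 0.823960 ≈ 0.8240.

d(X,Y) = 0.5482, d(X,Z) = 0.5482, d(Y,Z) = 0.8240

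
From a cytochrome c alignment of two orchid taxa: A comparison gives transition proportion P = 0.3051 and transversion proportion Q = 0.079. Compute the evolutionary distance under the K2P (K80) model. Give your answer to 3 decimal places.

0.627

Under the Kimura two-parameter model, d = −½ ln(1 − 2P − Q) − ¼ ln(1 − 2Q).
1 − 2P − Q = 0.3108, giving −½ ln(0.3108) = 0.584303.
1 − 2Q = 0.842, giving −¼ ln(0.842) = 0.042994.
d = 0.584303 + 0.042994 = 0.627297.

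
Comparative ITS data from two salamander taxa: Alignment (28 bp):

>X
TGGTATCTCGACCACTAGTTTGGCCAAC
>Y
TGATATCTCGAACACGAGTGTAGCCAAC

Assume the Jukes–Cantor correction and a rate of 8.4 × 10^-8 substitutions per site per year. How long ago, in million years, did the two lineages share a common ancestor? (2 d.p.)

1.21

The sequences differ at 5 of 28 sites (3, 12, 16, 20, 22), so p = 5/28 ≈ 0.178571.
d = −(3/4) ln(1 − 4p/3) = −0.75 ln(1 − 0.238095) = −0.75 ln(0.761905)
  = −0.75 × (-0.271933) = 0.203950 substitutions/site.
Under a molecular clock d = 2μt, so t = d/(2μ) = 0.203950 / (2 × 8.4 × 10^-8) = 1.21 million years.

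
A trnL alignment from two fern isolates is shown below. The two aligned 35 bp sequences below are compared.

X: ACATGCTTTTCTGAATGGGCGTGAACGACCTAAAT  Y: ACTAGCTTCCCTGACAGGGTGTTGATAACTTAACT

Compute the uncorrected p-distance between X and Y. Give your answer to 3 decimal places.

0.371

The sequences differ at 13 of 35 positions.
p = 13/35 = 0.371428… ≈ 0.371 (to 3 d.p.).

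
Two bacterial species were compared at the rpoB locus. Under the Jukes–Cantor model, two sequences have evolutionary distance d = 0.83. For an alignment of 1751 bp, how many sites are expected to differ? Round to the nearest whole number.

879

Invert JC69: p = (3/4)(1 − e^(−4d/3)) = 0.75 × (1 − e^(-1.106667)) = 0.75 × (1 − 0.330659) = 0.502006.
Expected differing sites = pL ≈ 0.502006 × 1751 = 879.012506 ≈ 879.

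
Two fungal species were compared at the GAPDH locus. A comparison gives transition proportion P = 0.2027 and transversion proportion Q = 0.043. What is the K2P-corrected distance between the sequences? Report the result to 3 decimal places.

0.320

Under the Kimura two-parameter model, d = −½ ln(1 − 2P − Q) − ¼ ln(1 − 2Q).
1 − 2P − Q = 0.5516, giving −½ ln(0.5516) = 0.297466.
1 − 2Q = 0.914, giving −¼ ln(0.914) = 0.022481.
d = 0.297466 + 0.022481 = 0.319947.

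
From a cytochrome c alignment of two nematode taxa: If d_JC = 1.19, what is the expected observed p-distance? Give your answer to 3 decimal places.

0.597

p = (3/4)(1 − e^(−4d/3)) = 0.75 × (1 − e^(-1.586667)) = 0.75 × (1 − 0.204606) = 0.596546.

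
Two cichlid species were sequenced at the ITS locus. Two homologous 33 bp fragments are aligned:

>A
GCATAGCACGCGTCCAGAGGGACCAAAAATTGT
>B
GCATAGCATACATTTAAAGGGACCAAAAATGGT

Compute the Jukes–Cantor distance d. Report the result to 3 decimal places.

The sequences differ at 7 of 33 sites (9, 10, 12, 14, 15, 17, 31), so p = 7/33 ≈ 0.212121.
d = −(3/4) ln(1 − 4p/3) = −0.75 ln(1 − 0.282828) = −0.75 ln(0.717172)
  = −0.75 × (-0.332440) = 0.249330 substitutions/site.

0.249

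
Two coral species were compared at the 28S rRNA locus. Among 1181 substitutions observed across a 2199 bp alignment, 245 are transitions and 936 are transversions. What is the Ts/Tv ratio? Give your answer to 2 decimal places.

0.26

R = 245/936 = 0.261752… ≈ 0.26 (to 2 d.p.).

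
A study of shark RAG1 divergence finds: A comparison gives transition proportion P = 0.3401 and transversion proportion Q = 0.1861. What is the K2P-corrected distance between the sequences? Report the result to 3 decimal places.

1.122

Under the Kimura two-parameter model, d = −½ ln(1 − 2P − Q) − ¼ ln(1 − 2Q).
1 − 2P − Q = 0.1337, giving −½ ln(0.1337) = 1.006078.
1 − 2Q = 0.6278, giving −¼ ln(0.6278) = 0.116383.
d = 1.006078 + 0.116383 = 1.122461.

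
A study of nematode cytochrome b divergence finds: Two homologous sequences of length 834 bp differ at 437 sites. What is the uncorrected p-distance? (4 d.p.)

0.5240

p = 437/834 = 0.523980… ≈ 0.5240 (to 4 d.p.).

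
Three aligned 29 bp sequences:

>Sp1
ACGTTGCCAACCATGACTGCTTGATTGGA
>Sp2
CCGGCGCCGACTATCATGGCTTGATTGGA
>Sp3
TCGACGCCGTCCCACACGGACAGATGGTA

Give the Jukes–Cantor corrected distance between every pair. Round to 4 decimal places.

d(Sp1,Sp2) = 0.3439, d(Sp1,Sp3) = 0.7739, d(Sp2,Sp3) = 0.6018

Sp1–Sp2: 8/29 sites differ → p ≈ 0.275862, d = −0.75 ln(1 − 0.367816) = 0.343931 ≈ 0.3439.
Sp1–Sp3: 14/29 sites differ → p ≈ 0.482759, d = −0.75 ln(1 − 0.643679) = 0.773942 ≈ 0.7739.
Sp2–Sp3: 12/29 sites differ → p ≈ 0.413793, d = −0.75 ln(1 − 0.551724) = 0.601760 ≈ 0.6018.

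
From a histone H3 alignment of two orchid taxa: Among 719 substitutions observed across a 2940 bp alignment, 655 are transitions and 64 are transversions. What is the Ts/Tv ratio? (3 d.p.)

R = 655/64 = 10.234375 ≈ 10.234 (to 3 d.p.).

10.234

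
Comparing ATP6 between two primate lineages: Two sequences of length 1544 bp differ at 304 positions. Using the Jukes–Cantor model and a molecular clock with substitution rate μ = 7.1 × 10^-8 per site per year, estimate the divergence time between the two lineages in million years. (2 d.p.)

p = 304/1544 ≈ 0.196891.
d = −(3/4) ln(1 − 4p/3) = −0.75 ln(1 − 0.262521) = −0.75 ln(0.737479)
  = −0.75 × (-0.304518) = 0.228389 substitutions/site.
Under a molecular clock d = 2μt, so t = d/(2μ) = 0.228389 / (2 × 7.1 × 10^-8) = 1.61 million years.

1.61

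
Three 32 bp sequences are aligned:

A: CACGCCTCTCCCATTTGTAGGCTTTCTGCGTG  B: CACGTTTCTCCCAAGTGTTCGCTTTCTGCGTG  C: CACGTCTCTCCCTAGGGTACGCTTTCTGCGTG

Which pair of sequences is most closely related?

A–B: 6/32 differ, p = 0.188, d = 0.216.
A–C: 6/32 differ, p = 0.188, d = 0.216.
B–C: 4/32 differ, p = 0.125, d = 0.137.
The smallest distance is between B and C.

B and C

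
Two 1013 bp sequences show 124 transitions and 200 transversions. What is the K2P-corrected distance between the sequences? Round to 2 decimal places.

P = 124/1013 ≈ 0.122409 and Q = 200/1013 ≈ 0.197433.
Under the Kimura two-parameter model, d = −½ ln(1 − 2P − Q) − ¼ ln(1 − 2Q).
1 − 2P − Q = 0.557749, giving −½ ln(0.557749) = 0.291923.
1 − 2Q = 0.605134, giving −¼ ln(0.605134) = 0.125576.
d = 0.291923 + 0.125576 = 0.417499.

0.42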